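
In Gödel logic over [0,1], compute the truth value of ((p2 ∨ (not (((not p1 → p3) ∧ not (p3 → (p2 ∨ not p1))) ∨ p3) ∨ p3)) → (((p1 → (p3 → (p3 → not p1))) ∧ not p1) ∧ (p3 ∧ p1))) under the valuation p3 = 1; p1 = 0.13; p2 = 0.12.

0.00

not p1: Gödel ¬ of 0.13 = 0 (operand ≠ 0)
(not p1 → p3): 0 ≤ 1, so result = 1
not p1: Gödel ¬ of 0.13 = 0 (operand ≠ 0)
(p2 ∨ not p1) = max(0.12, 0) = 0.12
(p3 → (p2 ∨ not p1)): 1 > 0.12, so result = 0.12
not (p3 → (p2 ∨ not p1)): Gödel ¬ of 0.12 = 0 (operand ≠ 0)
((not p1 → p3) ∧ not (p3 → (p2 ∨ not p1))) = min(1, 0) = 0
(((not p1 → p3) ∧ not (p3 → (p2 ∨ not p1))) ∨ p3) = max(0, 1) = 1
not (((not p1 → p3) ∧ not (p3 → (p2 ∨ not p1))) ∨ p3): Gödel ¬ of 1 = 0 (operand ≠ 0)
(not (((not p1 → p3) ∧ not (p3 → (p2 ∨ not p1))) ∨ p3) ∨ p3) = max(0, 1) = 1
(p2 ∨ (not (((not p1 → p3) ∧ not (p3 → (p2 ∨ not p1))) ∨ p3) ∨ p3)) = max(0.12, 1) = 1
not p1: Gödel ¬ of 0.13 = 0 (operand ≠ 0)
(p3 → not p1): 1 > 0, so result = 0
(p3 → (p3 → not p1)): 1 > 0, so result = 0
(p1 → (p3 → (p3 → not p1))): 0.13 > 0, so result = 0
not p1: Gödel ¬ of 0.13 = 0 (operand ≠ 0)
((p1 → (p3 → (p3 → not p1))) ∧ not p1) = min(0, 0) = 0
(p3 ∧ p1) = min(1, 0.13) = 0.13
(((p1 → (p3 → (p3 → not p1))) ∧ not p1) ∧ (p3 ∧ p1)) = min(0, 0.13) = 0
((p2 ∨ (not (((not p1 → p3) ∧ not (p3 → (p2 ∨ not p1))) ∨ p3) ∨ p3)) → (((p1 → (p3 → (p3 → not p1))) ∧ not p1) ∧ (p3 ∧ p1))): 1 > 0, so result = 0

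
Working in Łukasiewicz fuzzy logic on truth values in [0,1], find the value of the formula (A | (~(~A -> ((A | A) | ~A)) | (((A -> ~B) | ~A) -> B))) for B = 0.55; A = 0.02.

0.55

~A: Łukasiewicz ¬ gives 1 − 0.02 = 0.98
(A | A) = max(0.02, 0.02) = 0.02
~A: Łukasiewicz ¬ gives 1 − 0.02 = 0.98
((A | A) | ~A) = max(0.02, 0.98) = 0.98
(~A -> ((A | A) | ~A)): min(1, 1 − 0.98 + 0.98) = 1
~(~A -> ((A | A) | ~A)): Łukasiewicz ¬ gives 1 − 1 = 0
~B: Łukasiewicz ¬ gives 1 − 0.55 = 0.45
(A -> ~B): min(1, 1 − 0.02 + 0.45) = 1
~A: Łukasiewicz ¬ gives 1 − 0.02 = 0.98
((A -> ~B) | ~A) = max(1, 0.98) = 1
(((A -> ~B) | ~A) -> B): min(1, 1 − 1 + 0.55) = 0.55
(~(~A -> ((A | A) | ~A)) | (((A -> ~B) | ~A) -> B)) = max(0, 0.55) = 0.55
(A | (~(~A -> ((A | A) | ~A)) | (((A -> ~B) | ~A) -> B))) = max(0.02, 0.55) = 0.55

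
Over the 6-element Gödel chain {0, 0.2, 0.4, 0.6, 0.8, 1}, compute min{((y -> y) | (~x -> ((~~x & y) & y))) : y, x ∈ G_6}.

Every assignment gives 1. For instance at y = 0, x = 0:
  (y -> y): 0 ≤ 0, so result = 1
  ~x: Gödel ¬ of 0 = 1 (operand is 0)
  ~x: Gödel ¬ of 0 = 1 (operand is 0)
  ~~x: Gödel ¬ of 1 = 0 (operand ≠ 0)
  (~~x & y) = min(0, 0) = 0
  ((~~x & y) & y) = min(0, 0) = 0
  (~x -> ((~~x & y) & y)): 1 > 0, so result = 0
  ((y -> y) | (~x -> ((~~x & y) & y))) = max(1, 0) = 1
All 36 assignments give value 1 — the formula is a G_6-tautology.

1.00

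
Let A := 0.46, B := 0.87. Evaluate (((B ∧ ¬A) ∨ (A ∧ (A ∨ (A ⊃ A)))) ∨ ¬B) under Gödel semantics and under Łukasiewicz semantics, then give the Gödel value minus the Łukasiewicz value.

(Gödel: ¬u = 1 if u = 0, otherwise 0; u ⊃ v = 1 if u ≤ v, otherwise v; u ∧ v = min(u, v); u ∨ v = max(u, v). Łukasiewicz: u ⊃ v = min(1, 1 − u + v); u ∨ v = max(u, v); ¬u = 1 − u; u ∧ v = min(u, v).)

Gödel evaluation:
  ¬A: Gödel ¬ of 0.46 = 0 (operand ≠ 0)
  (B ∧ ¬A) = min(0.87, 0) = 0
  (A ⊃ A): 0.46 ≤ 0.46, so result = 1
  (A ∨ (A ⊃ A)) = max(0.46, 1) = 1
  (A ∧ (A ∨ (A ⊃ A))) = min(0.46, 1) = 0.46
  ((B ∧ ¬A) ∨ (A ∧ (A ∨ (A ⊃ A)))) = max(0, 0.46) = 0.46
  ¬B: Gödel ¬ of 0.87 = 0 (operand ≠ 0)
  (((B ∧ ¬A) ∨ (A ∧ (A ∨ (A ⊃ A)))) ∨ ¬B) = max(0.46, 0) = 0.46
  Gödel value = 0.46
Łukasiewicz evaluation:
  ¬A: Łukasiewicz ¬ gives 1 − 0.46 = 0.54
  (B ∧ ¬A) = min(0.87, 0.54) = 0.54
  (A ⊃ A): min(1, 1 − 0.46 + 0.46) = 1
  (A ∨ (A ⊃ A)) = max(0.46, 1) = 1
  (A ∧ (A ∨ (A ⊃ A))) = min(0.46, 1) = 0.46
  ((B ∧ ¬A) ∨ (A ∧ (A ∨ (A ⊃ A)))) = max(0.54, 0.46) = 0.54
  ¬B: Łukasiewicz ¬ gives 1 − 0.87 = 0.13
  (((B ∧ ¬A) ∨ (A ∧ (A ∨ (A ⊃ A)))) ∨ ¬B) = max(0.54, 0.13) = 0.54
  Łukasiewicz value = 0.54
Difference: 0.46 − 0.54 = -0.08

-0.08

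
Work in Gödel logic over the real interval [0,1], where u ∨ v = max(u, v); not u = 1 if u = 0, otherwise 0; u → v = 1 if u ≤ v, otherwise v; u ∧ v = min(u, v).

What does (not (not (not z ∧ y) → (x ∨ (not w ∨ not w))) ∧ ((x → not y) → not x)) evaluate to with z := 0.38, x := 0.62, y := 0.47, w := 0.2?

0.00

not z: Gödel ¬ of 0.38 = 0 (operand ≠ 0)
(not z ∧ y) = min(0, 0.47) = 0
not (not z ∧ y): Gödel ¬ of 0 = 1 (operand is 0)
not w: Gödel ¬ of 0.2 = 0 (operand ≠ 0)
not w: Gödel ¬ of 0.2 = 0 (operand ≠ 0)
(not w ∨ not w) = max(0, 0) = 0
(x ∨ (not w ∨ not w)) = max(0.62, 0) = 0.62
(not (not z ∧ y) → (x ∨ (not w ∨ not w))): 1 > 0.62, so result = 0.62
not (not (not z ∧ y) → (x ∨ (not w ∨ not w))): Gödel ¬ of 0.62 = 0 (operand ≠ 0)
not y: Gödel ¬ of 0.47 = 0 (operand ≠ 0)
(x → not y): 0.62 > 0, so result = 0
not x: Gödel ¬ of 0.62 = 0 (operand ≠ 0)
((x → not y) → not x): 0 ≤ 0, so result = 1
(not (not (not z ∧ y) → (x ∨ (not w ∨ not w))) ∧ ((x → not y) → not x)) = min(0, 1) = 0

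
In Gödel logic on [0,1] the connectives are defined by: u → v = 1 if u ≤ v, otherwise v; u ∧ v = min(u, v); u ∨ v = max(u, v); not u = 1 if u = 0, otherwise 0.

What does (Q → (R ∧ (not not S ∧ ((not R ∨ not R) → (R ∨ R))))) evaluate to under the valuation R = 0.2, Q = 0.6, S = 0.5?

not S: Gödel ¬ of 0.5 = 0 (operand ≠ 0)
not not S: Gödel ¬ of 0 = 1 (operand is 0)
not R: Gödel ¬ of 0.2 = 0 (operand ≠ 0)
not R: Gödel ¬ of 0.2 = 0 (operand ≠ 0)
(not R ∨ not R) = max(0, 0) = 0
(R ∨ R) = max(0.2, 0.2) = 0.2
((not R ∨ not R) → (R ∨ R)): 0 ≤ 0.2, so result = 1
(not not S ∧ ((not R ∨ not R) → (R ∨ R))) = min(1, 1) = 1
(R ∧ (not not S ∧ ((not R ∨ not R) → (R ∨ R)))) = min(0.2, 1) = 0.2
(Q → (R ∧ (not not S ∧ ((not R ∨ not R) → (R ∨ R))))): 0.6 > 0.2, so result = 0.2

0.20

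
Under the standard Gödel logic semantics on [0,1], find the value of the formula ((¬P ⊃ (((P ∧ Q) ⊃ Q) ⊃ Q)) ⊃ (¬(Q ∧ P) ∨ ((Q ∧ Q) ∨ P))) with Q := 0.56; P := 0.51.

¬P: Gödel ¬ of 0.51 = 0 (operand ≠ 0)
(P ∧ Q) = min(0.51, 0.56) = 0.51
((P ∧ Q) ⊃ Q): 0.51 ≤ 0.56, so result = 1
(((P ∧ Q) ⊃ Q) ⊃ Q): 1 > 0.56, so result = 0.56
(¬P ⊃ (((P ∧ Q) ⊃ Q) ⊃ Q)): 0 ≤ 0.56, so result = 1
(Q ∧ P) = min(0.56, 0.51) = 0.51
¬(Q ∧ P): Gödel ¬ of 0.51 = 0 (operand ≠ 0)
(Q ∧ Q) = min(0.56, 0.56) = 0.56
((Q ∧ Q) ∨ P) = max(0.56, 0.51) = 0.56
(¬(Q ∧ P) ∨ ((Q ∧ Q) ∨ P)) = max(0, 0.56) = 0.56
((¬P ⊃ (((P ∧ Q) ⊃ Q) ⊃ Q)) ⊃ (¬(Q ∧ P) ∨ ((Q ∧ Q) ∨ P))): 1 > 0.56, so result = 0.56

0.56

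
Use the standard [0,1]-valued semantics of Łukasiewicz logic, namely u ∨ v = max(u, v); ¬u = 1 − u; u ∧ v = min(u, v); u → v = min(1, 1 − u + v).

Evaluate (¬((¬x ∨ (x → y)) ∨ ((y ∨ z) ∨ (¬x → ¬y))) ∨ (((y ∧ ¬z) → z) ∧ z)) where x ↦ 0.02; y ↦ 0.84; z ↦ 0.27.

¬x: Łukasiewicz ¬ gives 1 − 0.02 = 0.98
(x → y): min(1, 1 − 0.02 + 0.84) = 1
(¬x ∨ (x → y)) = max(0.98, 1) = 1
(y ∨ z) = max(0.84, 0.27) = 0.84
¬x: Łukasiewicz ¬ gives 1 − 0.02 = 0.98
¬y: Łukasiewicz ¬ gives 1 − 0.84 = 0.16
(¬x → ¬y): min(1, 1 − 0.98 + 0.16) = 0.18
((y ∨ z) ∨ (¬x → ¬y)) = max(0.84, 0.18) = 0.84
((¬x ∨ (x → y)) ∨ ((y ∨ z) ∨ (¬x → ¬y))) = max(1, 0.84) = 1
¬((¬x ∨ (x → y)) ∨ ((y ∨ z) ∨ (¬x → ¬y))): Łukasiewicz ¬ gives 1 − 1 = 0
¬z: Łukasiewicz ¬ gives 1 − 0.27 = 0.73
(y ∧ ¬z) = min(0.84, 0.73) = 0.73
((y ∧ ¬z) → z): min(1, 1 − 0.73 + 0.27) = 0.54
(((y ∧ ¬z) → z) ∧ z) = min(0.54, 0.27) = 0.27
(¬((¬x ∨ (x → y)) ∨ ((y ∨ z) ∨ (¬x → ¬y))) ∨ (((y ∧ ¬z) → z) ∧ z)) = max(0, 0.27) = 0.27

0.27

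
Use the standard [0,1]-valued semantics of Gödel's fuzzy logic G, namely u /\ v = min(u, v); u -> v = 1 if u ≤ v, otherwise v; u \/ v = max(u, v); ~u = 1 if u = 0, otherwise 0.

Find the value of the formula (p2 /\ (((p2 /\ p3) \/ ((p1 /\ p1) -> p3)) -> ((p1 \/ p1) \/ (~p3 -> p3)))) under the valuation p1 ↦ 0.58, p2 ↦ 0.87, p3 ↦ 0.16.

(p2 /\ p3) = min(0.87, 0.16) = 0.16
(p1 /\ p1) = min(0.58, 0.58) = 0.58
((p1 /\ p1) -> p3): 0.58 > 0.16, so result = 0.16
((p2 /\ p3) \/ ((p1 /\ p1) -> p3)) = max(0.16, 0.16) = 0.16
(p1 \/ p1) = max(0.58, 0.58) = 0.58
~p3: Gödel ¬ of 0.16 = 0 (operand ≠ 0)
(~p3 -> p3): 0 ≤ 0.16, so result = 1
((p1 \/ p1) \/ (~p3 -> p3)) = max(0.58, 1) = 1
(((p2 /\ p3) \/ ((p1 /\ p1) -> p3)) -> ((p1 \/ p1) \/ (~p3 -> p3))): 0.16 ≤ 1, so result = 1
(p2 /\ (((p2 /\ p3) \/ ((p1 /\ p1) -> p3)) -> ((p1 \/ p1) \/ (~p3 -> p3)))) = min(0.87, 1) = 0.87

0.87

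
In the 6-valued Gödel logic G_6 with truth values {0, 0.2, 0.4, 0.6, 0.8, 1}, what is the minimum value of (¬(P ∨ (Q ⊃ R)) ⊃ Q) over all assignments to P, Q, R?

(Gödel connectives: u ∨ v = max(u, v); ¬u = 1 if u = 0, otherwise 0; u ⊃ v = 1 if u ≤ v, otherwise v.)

0.20

The minimum is attained at P = 0, Q = 0.2, R = 0:
  (Q ⊃ R): 0.2 > 0, so result = 0
  (P ∨ (Q ⊃ R)) = max(0, 0) = 0
  ¬(P ∨ (Q ⊃ R)): Gödel ¬ of 0 = 1 (operand is 0)
  (¬(P ∨ (Q ⊃ R)) ⊃ Q): 1 > 0.2, so result = 0.2
Checking all 216 assignments confirms none give a value below 0.20.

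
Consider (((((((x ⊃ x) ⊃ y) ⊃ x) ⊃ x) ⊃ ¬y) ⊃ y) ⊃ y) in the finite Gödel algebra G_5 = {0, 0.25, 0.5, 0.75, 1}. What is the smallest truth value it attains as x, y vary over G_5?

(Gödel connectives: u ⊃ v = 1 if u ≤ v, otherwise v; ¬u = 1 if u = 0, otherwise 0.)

The minimum is attained at x = 0, y = 0.25:
  (x ⊃ x): 0 ≤ 0, so result = 1
  ((x ⊃ x) ⊃ y): 1 > 0.25, so result = 0.25
  (((x ⊃ x) ⊃ y) ⊃ x): 0.25 > 0, so result = 0
  ((((x ⊃ x) ⊃ y) ⊃ x) ⊃ x): 0 ≤ 0, so result = 1
  ¬y: Gödel ¬ of 0.25 = 0 (operand ≠ 0)
  (((((x ⊃ x) ⊃ y) ⊃ x) ⊃ x) ⊃ ¬y): 1 > 0, so result = 0
  ((((((x ⊃ x) ⊃ y) ⊃ x) ⊃ x) ⊃ ¬y) ⊃ y): 0 ≤ 0.25, so result = 1
  (((((((x ⊃ x) ⊃ y) ⊃ x) ⊃ x) ⊃ ¬y) ⊃ y) ⊃ y): 1 > 0.25, so result = 0.25
Checking all 25 assignments confirms none give a value below 0.25.

0.25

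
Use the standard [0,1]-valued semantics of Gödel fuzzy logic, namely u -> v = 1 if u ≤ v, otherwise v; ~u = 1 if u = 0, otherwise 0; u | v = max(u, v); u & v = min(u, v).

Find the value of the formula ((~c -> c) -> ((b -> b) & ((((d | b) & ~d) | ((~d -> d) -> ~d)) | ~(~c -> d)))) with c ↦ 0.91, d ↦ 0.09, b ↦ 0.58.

0.00

~c: Gödel ¬ of 0.91 = 0 (operand ≠ 0)
(~c -> c): 0 ≤ 0.91, so result = 1
(b -> b): 0.58 ≤ 0.58, so result = 1
(d | b) = max(0.09, 0.58) = 0.58
~d: Gödel ¬ of 0.09 = 0 (operand ≠ 0)
((d | b) & ~d) = min(0.58, 0) = 0
~d: Gödel ¬ of 0.09 = 0 (operand ≠ 0)
(~d -> d): 0 ≤ 0.09, so result = 1
~d: Gödel ¬ of 0.09 = 0 (operand ≠ 0)
((~d -> d) -> ~d): 1 > 0, so result = 0
(((d | b) & ~d) | ((~d -> d) -> ~d)) = max(0, 0) = 0
~c: Gödel ¬ of 0.91 = 0 (operand ≠ 0)
(~c -> d): 0 ≤ 0.09, so result = 1
~(~c -> d): Gödel ¬ of 1 = 0 (operand ≠ 0)
((((d | b) & ~d) | ((~d -> d) -> ~d)) | ~(~c -> d)) = max(0, 0) = 0
((b -> b) & ((((d | b) & ~d) | ((~d -> d) -> ~d)) | ~(~c -> d))) = min(1, 0) = 0
((~c -> c) -> ((b -> b) & ((((d | b) & ~d) | ((~d -> d) -> ~d)) | ~(~c -> d)))): 1 > 0, so result = 0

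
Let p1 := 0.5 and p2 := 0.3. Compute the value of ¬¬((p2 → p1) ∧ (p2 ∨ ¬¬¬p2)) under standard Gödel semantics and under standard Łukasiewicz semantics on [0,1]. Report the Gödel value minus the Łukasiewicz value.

0.30

Gödel evaluation:
  (p2 → p1): 0.3 ≤ 0.5, so result = 1
  ¬p2: Gödel ¬ of 0.3 = 0 (operand ≠ 0)
  ¬¬p2: Gödel ¬ of 0 = 1 (operand is 0)
  ¬¬¬p2: Gödel ¬ of 1 = 0 (operand ≠ 0)
  (p2 ∨ ¬¬¬p2) = max(0.3, 0) = 0.3
  ((p2 → p1) ∧ (p2 ∨ ¬¬¬p2)) = min(1, 0.3) = 0.3
  ¬((p2 → p1) ∧ (p2 ∨ ¬¬¬p2)): Gödel ¬ of 0.3 = 0 (operand ≠ 0)
  ¬¬((p2 → p1) ∧ (p2 ∨ ¬¬¬p2)): Gödel ¬ of 0 = 1 (operand is 0)
  Gödel value = 1
Łukasiewicz evaluation:
  (p2 → p1): min(1, 1 − 0.3 + 0.5) = 1
  ¬p2: Łukasiewicz ¬ gives 1 − 0.3 = 0.7
  ¬¬p2: Łukasiewicz ¬ gives 1 − 0.7 = 0.3
  ¬¬¬p2: Łukasiewicz ¬ gives 1 − 0.3 = 0.7
  (p2 ∨ ¬¬¬p2) = max(0.3, 0.7) = 0.7
  ((p2 → p1) ∧ (p2 ∨ ¬¬¬p2)) = min(1, 0.7) = 0.7
  ¬((p2 → p1) ∧ (p2 ∨ ¬¬¬p2)): Łukasiewicz ¬ gives 1 − 0.7 = 0.3
  ¬¬((p2 → p1) ∧ (p2 ∨ ¬¬¬p2)): Łukasiewicz ¬ gives 1 − 0.3 = 0.7
  Łukasiewicz value = 0.7
Difference: 1 − 0.7 = 0.30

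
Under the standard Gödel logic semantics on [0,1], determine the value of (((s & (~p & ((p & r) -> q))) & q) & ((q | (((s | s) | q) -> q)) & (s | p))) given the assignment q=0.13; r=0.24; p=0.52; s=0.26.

0.00

~p: Gödel ¬ of 0.52 = 0 (operand ≠ 0)
(p & r) = min(0.52, 0.24) = 0.24
((p & r) -> q): 0.24 > 0.13, so result = 0.13
(~p & ((p & r) -> q)) = min(0, 0.13) = 0
(s & (~p & ((p & r) -> q))) = min(0.26, 0) = 0
((s & (~p & ((p & r) -> q))) & q) = min(0, 0.13) = 0
(s | s) = max(0.26, 0.26) = 0.26
((s | s) | q) = max(0.26, 0.13) = 0.26
(((s | s) | q) -> q): 0.26 > 0.13, so result = 0.13
(q | (((s | s) | q) -> q)) = max(0.13, 0.13) = 0.13
(s | p) = max(0.26, 0.52) = 0.52
((q | (((s | s) | q) -> q)) & (s | p)) = min(0.13, 0.52) = 0.13
(((s & (~p & ((p & r) -> q))) & q) & ((q | (((s | s) | q) -> q)) & (s | p))) = min(0, 0.13) = 0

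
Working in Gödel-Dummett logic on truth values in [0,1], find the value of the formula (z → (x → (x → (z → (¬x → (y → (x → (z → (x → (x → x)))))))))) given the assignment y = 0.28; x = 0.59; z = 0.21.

1.00

¬x: Gödel ¬ of 0.59 = 0 (operand ≠ 0)
(x → x): 0.59 ≤ 0.59, so result = 1
(x → (x → x)): 0.59 ≤ 1, so result = 1
(z → (x → (x → x))): 0.21 ≤ 1, so result = 1
(x → (z → (x → (x → x)))): 0.59 ≤ 1, so result = 1
(y → (x → (z → (x → (x → x))))): 0.28 ≤ 1, so result = 1
(¬x → (y → (x → (z → (x → (x → x)))))): 0 ≤ 1, so result = 1
(z → (¬x → (y → (x → (z → (x → (x → x))))))): 0.21 ≤ 1, so result = 1
(x → (z → (¬x → (y → (x → (z → (x → (x → x)))))))): 0.59 ≤ 1, so result = 1
(x → (x → (z → (¬x → (y → (x → (z → (x → (x → x))))))))): 0.59 ≤ 1, so result = 1
(z → (x → (x → (z → (¬x → (y → (x → (z → (x → (x → x)))))))))): 0.21 ≤ 1, so result = 1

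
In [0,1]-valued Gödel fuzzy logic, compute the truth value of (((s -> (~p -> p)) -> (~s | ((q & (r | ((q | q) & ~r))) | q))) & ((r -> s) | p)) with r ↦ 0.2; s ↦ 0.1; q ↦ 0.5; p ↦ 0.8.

0.50

~p: Gödel ¬ of 0.8 = 0 (operand ≠ 0)
(~p -> p): 0 ≤ 0.8, so result = 1
(s -> (~p -> p)): 0.1 ≤ 1, so result = 1
~s: Gödel ¬ of 0.1 = 0 (operand ≠ 0)
(q | q) = max(0.5, 0.5) = 0.5
~r: Gödel ¬ of 0.2 = 0 (operand ≠ 0)
((q | q) & ~r) = min(0.5, 0) = 0
(r | ((q | q) & ~r)) = max(0.2, 0) = 0.2
(q & (r | ((q | q) & ~r))) = min(0.5, 0.2) = 0.2
((q & (r | ((q | q) & ~r))) | q) = max(0.2, 0.5) = 0.5
(~s | ((q & (r | ((q | q) & ~r))) | q)) = max(0, 0.5) = 0.5
((s -> (~p -> p)) -> (~s | ((q & (r | ((q | q) & ~r))) | q))): 1 > 0.5, so result = 0.5
(r -> s): 0.2 > 0.1, so result = 0.1
((r -> s) | p) = max(0.1, 0.8) = 0.8
(((s -> (~p -> p)) -> (~s | ((q & (r | ((q | q) & ~r))) | q))) & ((r -> s) | p)) = min(0.5, 0.8) = 0.5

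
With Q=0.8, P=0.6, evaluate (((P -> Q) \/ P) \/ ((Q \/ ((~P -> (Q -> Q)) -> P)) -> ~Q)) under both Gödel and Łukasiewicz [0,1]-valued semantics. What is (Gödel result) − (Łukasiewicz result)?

Gödel evaluation:
  (P -> Q): 0.6 ≤ 0.8, so result = 1
  ((P -> Q) \/ P) = max(1, 0.6) = 1
  ~P: Gödel ¬ of 0.6 = 0 (operand ≠ 0)
  (Q -> Q): 0.8 ≤ 0.8, so result = 1
  (~P -> (Q -> Q)): 0 ≤ 1, so result = 1
  ((~P -> (Q -> Q)) -> P): 1 > 0.6, so result = 0.6
  (Q \/ ((~P -> (Q -> Q)) -> P)) = max(0.8, 0.6) = 0.8
  ~Q: Gödel ¬ of 0.8 = 0 (operand ≠ 0)
  ((Q \/ ((~P -> (Q -> Q)) -> P)) -> ~Q): 0.8 > 0, so result = 0
  (((P -> Q) \/ P) \/ ((Q \/ ((~P -> (Q -> Q)) -> P)) -> ~Q)) = max(1, 0) = 1
  Gödel value = 1
Łukasiewicz evaluation:
  (P -> Q): min(1, 1 − 0.6 + 0.8) = 1
  ((P -> Q) \/ P) = max(1, 0.6) = 1
  ~P: Łukasiewicz ¬ gives 1 − 0.6 = 0.4
  (Q -> Q): min(1, 1 − 0.8 + 0.8) = 1
  (~P -> (Q -> Q)): min(1, 1 − 0.4 + 1) = 1
  ((~P -> (Q -> Q)) -> P): min(1, 1 − 1 + 0.6) = 0.6
  (Q \/ ((~P -> (Q -> Q)) -> P)) = max(0.8, 0.6) = 0.8
  ~Q: Łukasiewicz ¬ gives 1 − 0.8 = 0.2
  ((Q \/ ((~P -> (Q -> Q)) -> P)) -> ~Q): min(1, 1 − 0.8 + 0.2) = 0.4
  (((P -> Q) \/ P) \/ ((Q \/ ((~P -> (Q -> Q)) -> P)) -> ~Q)) = max(1, 0.4) = 1
  Łukasiewicz value = 1
Difference: 1 − 1 = 0.00

0.00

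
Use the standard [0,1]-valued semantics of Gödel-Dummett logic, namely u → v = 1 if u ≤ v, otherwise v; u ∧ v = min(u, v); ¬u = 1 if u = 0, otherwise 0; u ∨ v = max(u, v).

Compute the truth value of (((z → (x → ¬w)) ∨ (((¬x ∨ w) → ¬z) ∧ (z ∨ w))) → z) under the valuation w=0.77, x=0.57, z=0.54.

¬w: Gödel ¬ of 0.77 = 0 (operand ≠ 0)
(x → ¬w): 0.57 > 0, so result = 0
(z → (x → ¬w)): 0.54 > 0, so result = 0
¬x: Gödel ¬ of 0.57 = 0 (operand ≠ 0)
(¬x ∨ w) = max(0, 0.77) = 0.77
¬z: Gödel ¬ of 0.54 = 0 (operand ≠ 0)
((¬x ∨ w) → ¬z): 0.77 > 0, so result = 0
(z ∨ w) = max(0.54, 0.77) = 0.77
(((¬x ∨ w) → ¬z) ∧ (z ∨ w)) = min(0, 0.77) = 0
((z → (x → ¬w)) ∨ (((¬x ∨ w) → ¬z) ∧ (z ∨ w))) = max(0, 0) = 0
(((z → (x → ¬w)) ∨ (((¬x ∨ w) → ¬z) ∧ (z ∨ w))) → z): 0 ≤ 0.54, so result = 1

1.00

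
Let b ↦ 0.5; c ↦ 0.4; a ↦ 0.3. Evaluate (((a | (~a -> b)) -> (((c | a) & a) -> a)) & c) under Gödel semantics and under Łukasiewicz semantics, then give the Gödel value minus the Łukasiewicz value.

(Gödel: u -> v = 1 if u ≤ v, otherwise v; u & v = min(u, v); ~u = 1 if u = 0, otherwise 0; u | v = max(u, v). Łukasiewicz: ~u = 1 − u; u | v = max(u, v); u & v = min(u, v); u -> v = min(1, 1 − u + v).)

Gödel evaluation:
  ~a: Gödel ¬ of 0.3 = 0 (operand ≠ 0)
  (~a -> b): 0 ≤ 0.5, so result = 1
  (a | (~a -> b)) = max(0.3, 1) = 1
  (c | a) = max(0.4, 0.3) = 0.4
  ((c | a) & a) = min(0.4, 0.3) = 0.3
  (((c | a) & a) -> a): 0.3 ≤ 0.3, so result = 1
  ((a | (~a -> b)) -> (((c | a) & a) -> a)): 1 ≤ 1, so result = 1
  (((a | (~a -> b)) -> (((c | a) & a) -> a)) & c) = min(1, 0.4) = 0.4
  Gödel value = 0.4
Łukasiewicz evaluation:
  ~a: Łukasiewicz ¬ gives 1 − 0.3 = 0.7
  (~a -> b): min(1, 1 − 0.7 + 0.5) = 0.8
  (a | (~a -> b)) = max(0.3, 0.8) = 0.8
  (c | a) = max(0.4, 0.3) = 0.4
  ((c | a) & a) = min(0.4, 0.3) = 0.3
  (((c | a) & a) -> a): min(1, 1 − 0.3 + 0.3) = 1
  ((a | (~a -> b)) -> (((c | a) & a) -> a)): min(1, 1 − 0.8 + 1) = 1
  (((a | (~a -> b)) -> (((c | a) & a) -> a)) & c) = min(1, 0.4) = 0.4
  Łukasiewicz value = 0.4
Difference: 0.4 − 0.4 = 0.00

0.00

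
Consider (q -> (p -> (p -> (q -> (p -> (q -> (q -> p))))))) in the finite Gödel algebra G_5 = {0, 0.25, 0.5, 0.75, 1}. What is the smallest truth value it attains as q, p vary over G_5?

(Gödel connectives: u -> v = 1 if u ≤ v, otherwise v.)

Every assignment gives 1. For instance at q = 0, p = 0:
  (q -> p): 0 ≤ 0, so result = 1
  (q -> (q -> p)): 0 ≤ 1, so result = 1
  (p -> (q -> (q -> p))): 0 ≤ 1, so result = 1
  (q -> (p -> (q -> (q -> p)))): 0 ≤ 1, so result = 1
  (p -> (q -> (p -> (q -> (q -> p))))): 0 ≤ 1, so result = 1
  (p -> (p -> (q -> (p -> (q -> (q -> p)))))): 0 ≤ 1, so result = 1
  (q -> (p -> (p -> (q -> (p -> (q -> (q -> p))))))): 0 ≤ 1, so result = 1
All 25 assignments give value 1 — the formula is a G_5-tautology.

1.00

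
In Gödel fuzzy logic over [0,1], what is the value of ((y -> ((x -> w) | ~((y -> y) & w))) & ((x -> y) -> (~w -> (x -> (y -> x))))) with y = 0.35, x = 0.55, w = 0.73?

(x -> w): 0.55 ≤ 0.73, so result = 1
(y -> y): 0.35 ≤ 0.35, so result = 1
((y -> y) & w) = min(1, 0.73) = 0.73
~((y -> y) & w): Gödel ¬ of 0.73 = 0 (operand ≠ 0)
((x -> w) | ~((y -> y) & w)) = max(1, 0) = 1
(y -> ((x -> w) | ~((y -> y) & w))): 0.35 ≤ 1, so result = 1
(x -> y): 0.55 > 0.35, so result = 0.35
~w: Gödel ¬ of 0.73 = 0 (operand ≠ 0)
(y -> x): 0.35 ≤ 0.55, so result = 1
(x -> (y -> x)): 0.55 ≤ 1, so result = 1
(~w -> (x -> (y -> x))): 0 ≤ 1, so result = 1
((x -> y) -> (~w -> (x -> (y -> x)))): 0.35 ≤ 1, so result = 1
((y -> ((x -> w) | ~((y -> y) & w))) & ((x -> y) -> (~w -> (x -> (y -> x))))) = min(1, 1) = 1

1.00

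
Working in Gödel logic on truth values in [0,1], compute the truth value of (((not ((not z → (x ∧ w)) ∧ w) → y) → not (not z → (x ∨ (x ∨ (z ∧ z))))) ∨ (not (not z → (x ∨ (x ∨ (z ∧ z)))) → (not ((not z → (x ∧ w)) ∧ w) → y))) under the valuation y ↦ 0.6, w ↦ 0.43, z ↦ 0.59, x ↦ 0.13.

not z: Gödel ¬ of 0.59 = 0 (operand ≠ 0)
(x ∧ w) = min(0.13, 0.43) = 0.13
(not z → (x ∧ w)): 0 ≤ 0.13, so result = 1
((not z → (x ∧ w)) ∧ w) = min(1, 0.43) = 0.43
not ((not z → (x ∧ w)) ∧ w): Gödel ¬ of 0.43 = 0 (operand ≠ 0)
(not ((not z → (x ∧ w)) ∧ w) → y): 0 ≤ 0.6, so result = 1
not z: Gödel ¬ of 0.59 = 0 (operand ≠ 0)
(z ∧ z) = min(0.59, 0.59) = 0.59
(x ∨ (z ∧ z)) = max(0.13, 0.59) = 0.59
(x ∨ (x ∨ (z ∧ z))) = max(0.13, 0.59) = 0.59
(not z → (x ∨ (x ∨ (z ∧ z)))): 0 ≤ 0.59, so result = 1
not (not z → (x ∨ (x ∨ (z ∧ z)))): Gödel ¬ of 1 = 0 (operand ≠ 0)
((not ((not z → (x ∧ w)) ∧ w) → y) → not (not z → (x ∨ (x ∨ (z ∧ z))))): 1 > 0, so result = 0
not z: Gödel ¬ of 0.59 = 0 (operand ≠ 0)
(z ∧ z) = min(0.59, 0.59) = 0.59
(x ∨ (z ∧ z)) = max(0.13, 0.59) = 0.59
(x ∨ (x ∨ (z ∧ z))) = max(0.13, 0.59) = 0.59
(not z → (x ∨ (x ∨ (z ∧ z)))): 0 ≤ 0.59, so result = 1
not (not z → (x ∨ (x ∨ (z ∧ z)))): Gödel ¬ of 1 = 0 (operand ≠ 0)
not z: Gödel ¬ of 0.59 = 0 (operand ≠ 0)
(x ∧ w) = min(0.13, 0.43) = 0.13
(not z → (x ∧ w)): 0 ≤ 0.13, so result = 1
((not z → (x ∧ w)) ∧ w) = min(1, 0.43) = 0.43
not ((not z → (x ∧ w)) ∧ w): Gödel ¬ of 0.43 = 0 (operand ≠ 0)
(not ((not z → (x ∧ w)) ∧ w) → y): 0 ≤ 0.6, so result = 1
(not (not z → (x ∨ (x ∨ (z ∧ z)))) → (not ((not z → (x ∧ w)) ∧ w) → y)): 0 ≤ 1, so result = 1
(((not ((not z → (x ∧ w)) ∧ w) → y) → not (not z → (x ∨ (x ∨ (z ∧ z))))) ∨ (not (not z → (x ∨ (x ∨ (z ∧ z)))) → (not ((not z → (x ∧ w)) ∧ w) → y))) = max(0, 1) = 1

1.00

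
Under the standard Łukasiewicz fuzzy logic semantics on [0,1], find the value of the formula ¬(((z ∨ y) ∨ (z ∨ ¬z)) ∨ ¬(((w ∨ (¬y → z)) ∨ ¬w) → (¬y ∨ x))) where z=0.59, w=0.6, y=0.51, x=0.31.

0.41

(z ∨ y) = max(0.59, 0.51) = 0.59
¬z: Łukasiewicz ¬ gives 1 − 0.59 = 0.41
(z ∨ ¬z) = max(0.59, 0.41) = 0.59
((z ∨ y) ∨ (z ∨ ¬z)) = max(0.59, 0.59) = 0.59
¬y: Łukasiewicz ¬ gives 1 − 0.51 = 0.49
(¬y → z): min(1, 1 − 0.49 + 0.59) = 1
(w ∨ (¬y → z)) = max(0.6, 1) = 1
¬w: Łukasiewicz ¬ gives 1 − 0.6 = 0.4
((w ∨ (¬y → z)) ∨ ¬w) = max(1, 0.4) = 1
¬y: Łukasiewicz ¬ gives 1 − 0.51 = 0.49
(¬y ∨ x) = max(0.49, 0.31) = 0.49
(((w ∨ (¬y → z)) ∨ ¬w) → (¬y ∨ x)): min(1, 1 − 1 + 0.49) = 0.49
¬(((w ∨ (¬y → z)) ∨ ¬w) → (¬y ∨ x)): Łukasiewicz ¬ gives 1 − 0.49 = 0.51
(((z ∨ y) ∨ (z ∨ ¬z)) ∨ ¬(((w ∨ (¬y → z)) ∨ ¬w) → (¬y ∨ x))) = max(0.59, 0.51) = 0.59
¬(((z ∨ y) ∨ (z ∨ ¬z)) ∨ ¬(((w ∨ (¬y → z)) ∨ ¬w) → (¬y ∨ x))): Łukasiewicz ¬ gives 1 − 0.59 = 0.41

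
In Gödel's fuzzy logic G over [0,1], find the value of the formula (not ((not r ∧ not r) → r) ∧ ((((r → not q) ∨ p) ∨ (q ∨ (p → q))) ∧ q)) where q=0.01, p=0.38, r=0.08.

0.00

not r: Gödel ¬ of 0.08 = 0 (operand ≠ 0)
not r: Gödel ¬ of 0.08 = 0 (operand ≠ 0)
(not r ∧ not r) = min(0, 0) = 0
((not r ∧ not r) → r): 0 ≤ 0.08, so result = 1
not ((not r ∧ not r) → r): Gödel ¬ of 1 = 0 (operand ≠ 0)
not q: Gödel ¬ of 0.01 = 0 (operand ≠ 0)
(r → not q): 0.08 > 0, so result = 0
((r → not q) ∨ p) = max(0, 0.38) = 0.38
(p → q): 0.38 > 0.01, so result = 0.01
(q ∨ (p → q)) = max(0.01, 0.01) = 0.01
(((r → not q) ∨ p) ∨ (q ∨ (p → q))) = max(0.38, 0.01) = 0.38
((((r → not q) ∨ p) ∨ (q ∨ (p → q))) ∧ q) = min(0.38, 0.01) = 0.01
(not ((not r ∧ not r) → r) ∧ ((((r → not q) ∨ p) ∨ (q ∨ (p → q))) ∧ q)) = min(0, 0.01) = 0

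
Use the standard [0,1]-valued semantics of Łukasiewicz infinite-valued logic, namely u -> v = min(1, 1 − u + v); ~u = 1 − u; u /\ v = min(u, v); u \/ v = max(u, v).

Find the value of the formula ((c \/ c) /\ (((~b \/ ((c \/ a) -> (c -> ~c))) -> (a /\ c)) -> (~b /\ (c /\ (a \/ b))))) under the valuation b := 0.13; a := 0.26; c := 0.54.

0.54

(c \/ c) = max(0.54, 0.54) = 0.54
~b: Łukasiewicz ¬ gives 1 − 0.13 = 0.87
(c \/ a) = max(0.54, 0.26) = 0.54
~c: Łukasiewicz ¬ gives 1 − 0.54 = 0.46
(c -> ~c): min(1, 1 − 0.54 + 0.46) = 0.92
((c \/ a) -> (c -> ~c)): min(1, 1 − 0.54 + 0.92) = 1
(~b \/ ((c \/ a) -> (c -> ~c))) = max(0.87, 1) = 1
(a /\ c) = min(0.26, 0.54) = 0.26
((~b \/ ((c \/ a) -> (c -> ~c))) -> (a /\ c)): min(1, 1 − 1 + 0.26) = 0.26
~b: Łukasiewicz ¬ gives 1 − 0.13 = 0.87
(a \/ b) = max(0.26, 0.13) = 0.26
(c /\ (a \/ b)) = min(0.54, 0.26) = 0.26
(~b /\ (c /\ (a \/ b))) = min(0.87, 0.26) = 0.26
(((~b \/ ((c \/ a) -> (c -> ~c))) -> (a /\ c)) -> (~b /\ (c /\ (a \/ b)))): min(1, 1 − 0.26 + 0.26) = 1
((c \/ c) /\ (((~b \/ ((c \/ a) -> (c -> ~c))) -> (a /\ c)) -> (~b /\ (c /\ (a \/ b))))) = min(0.54, 1) = 0.54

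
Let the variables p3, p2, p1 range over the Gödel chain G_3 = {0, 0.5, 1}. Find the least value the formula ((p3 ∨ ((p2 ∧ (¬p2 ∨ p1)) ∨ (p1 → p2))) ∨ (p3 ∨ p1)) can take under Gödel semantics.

0.50

The minimum is attained at p3 = 0, p2 = 0, p1 = 0.5:
  ¬p2: Gödel ¬ of 0 = 1 (operand is 0)
  (¬p2 ∨ p1) = max(1, 0.5) = 1
  (p2 ∧ (¬p2 ∨ p1)) = min(0, 1) = 0
  (p1 → p2): 0.5 > 0, so result = 0
  ((p2 ∧ (¬p2 ∨ p1)) ∨ (p1 → p2)) = max(0, 0) = 0
  (p3 ∨ ((p2 ∧ (¬p2 ∨ p1)) ∨ (p1 → p2))) = max(0, 0) = 0
  (p3 ∨ p1) = max(0, 0.5) = 0.5
  ((p3 ∨ ((p2 ∧ (¬p2 ∨ p1)) ∨ (p1 → p2))) ∨ (p3 ∨ p1)) = max(0, 0.5) = 0.5
Checking all 27 assignments confirms none give a value below 0.50.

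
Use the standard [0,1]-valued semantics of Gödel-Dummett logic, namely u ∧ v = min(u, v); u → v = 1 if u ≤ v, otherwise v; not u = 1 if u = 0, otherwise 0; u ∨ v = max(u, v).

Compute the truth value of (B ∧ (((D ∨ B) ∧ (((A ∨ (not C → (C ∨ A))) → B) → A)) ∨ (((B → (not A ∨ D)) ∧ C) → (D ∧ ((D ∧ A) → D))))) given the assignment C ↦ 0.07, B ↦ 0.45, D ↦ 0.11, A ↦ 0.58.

0.45

(D ∨ B) = max(0.11, 0.45) = 0.45
not C: Gödel ¬ of 0.07 = 0 (operand ≠ 0)
(C ∨ A) = max(0.07, 0.58) = 0.58
(not C → (C ∨ A)): 0 ≤ 0.58, so result = 1
(A ∨ (not C → (C ∨ A))) = max(0.58, 1) = 1
((A ∨ (not C → (C ∨ A))) → B): 1 > 0.45, so result = 0.45
(((A ∨ (not C → (C ∨ A))) → B) → A): 0.45 ≤ 0.58, so result = 1
((D ∨ B) ∧ (((A ∨ (not C → (C ∨ A))) → B) → A)) = min(0.45, 1) = 0.45
not A: Gödel ¬ of 0.58 = 0 (operand ≠ 0)
(not A ∨ D) = max(0, 0.11) = 0.11
(B → (not A ∨ D)): 0.45 > 0.11, so result = 0.11
((B → (not A ∨ D)) ∧ C) = min(0.11, 0.07) = 0.07
(D ∧ A) = min(0.11, 0.58) = 0.11
((D ∧ A) → D): 0.11 ≤ 0.11, so result = 1
(D ∧ ((D ∧ A) → D)) = min(0.11, 1) = 0.11
(((B → (not A ∨ D)) ∧ C) → (D ∧ ((D ∧ A) → D))): 0.07 ≤ 0.11, so result = 1
(((D ∨ B) ∧ (((A ∨ (not C → (C ∨ A))) → B) → A)) ∨ (((B → (not A ∨ D)) ∧ C) → (D ∧ ((D ∧ A) → D)))) = max(0.45, 1) = 1
(B ∧ (((D ∨ B) ∧ (((A ∨ (not C → (C ∨ A))) → B) → A)) ∨ (((B → (not A ∨ D)) ∧ C) → (D ∧ ((D ∧ A) → D))))) = min(0.45, 1) = 0.45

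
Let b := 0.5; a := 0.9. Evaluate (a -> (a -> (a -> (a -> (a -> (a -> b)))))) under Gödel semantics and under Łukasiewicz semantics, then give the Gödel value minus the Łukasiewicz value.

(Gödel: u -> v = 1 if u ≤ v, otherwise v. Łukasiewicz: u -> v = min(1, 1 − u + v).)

Gödel evaluation:
  (a -> b): 0.9 > 0.5, so result = 0.5
  (a -> (a -> b)): 0.9 > 0.5, so result = 0.5
  (a -> (a -> (a -> b))): 0.9 > 0.5, so result = 0.5
  (a -> (a -> (a -> (a -> b)))): 0.9 > 0.5, so result = 0.5
  (a -> (a -> (a -> (a -> (a -> b))))): 0.9 > 0.5, so result = 0.5
  (a -> (a -> (a -> (a -> (a -> (a -> b)))))): 0.9 > 0.5, so result = 0.5
  Gödel value = 0.5
Łukasiewicz evaluation:
  (a -> b): min(1, 1 − 0.9 + 0.5) = 0.6
  (a -> (a -> b)): min(1, 1 − 0.9 + 0.6) = 0.7
  (a -> (a -> (a -> b))): min(1, 1 − 0.9 + 0.7) = 0.8
  (a -> (a -> (a -> (a -> b)))): min(1, 1 − 0.9 + 0.8) = 0.9
  (a -> (a -> (a -> (a -> (a -> b))))): min(1, 1 − 0.9 + 0.9) = 1
  (a -> (a -> (a -> (a -> (a -> (a -> b)))))): min(1, 1 − 0.9 + 1) = 1
  Łukasiewicz value = 1
Difference: 0.5 − 1 = -0.50

-0.50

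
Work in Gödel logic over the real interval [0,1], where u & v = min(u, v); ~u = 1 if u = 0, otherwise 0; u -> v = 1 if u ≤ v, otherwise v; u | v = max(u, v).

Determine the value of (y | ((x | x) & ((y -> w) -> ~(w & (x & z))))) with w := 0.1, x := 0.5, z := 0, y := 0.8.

0.80

(x | x) = max(0.5, 0.5) = 0.5
(y -> w): 0.8 > 0.1, so result = 0.1
(x & z) = min(0.5, 0) = 0
(w & (x & z)) = min(0.1, 0) = 0
~(w & (x & z)): Gödel ¬ of 0 = 1 (operand is 0)
((y -> w) -> ~(w & (x & z))): 0.1 ≤ 1, so result = 1
((x | x) & ((y -> w) -> ~(w & (x & z)))) = min(0.5, 1) = 0.5
(y | ((x | x) & ((y -> w) -> ~(w & (x & z))))) = max(0.8, 0.5) = 0.8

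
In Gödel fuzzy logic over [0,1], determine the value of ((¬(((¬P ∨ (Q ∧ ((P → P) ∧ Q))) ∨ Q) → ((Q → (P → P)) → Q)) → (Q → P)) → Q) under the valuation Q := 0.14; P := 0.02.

¬P: Gödel ¬ of 0.02 = 0 (operand ≠ 0)
(P → P): 0.02 ≤ 0.02, so result = 1
((P → P) ∧ Q) = min(1, 0.14) = 0.14
(Q ∧ ((P → P) ∧ Q)) = min(0.14, 0.14) = 0.14
(¬P ∨ (Q ∧ ((P → P) ∧ Q))) = max(0, 0.14) = 0.14
((¬P ∨ (Q ∧ ((P → P) ∧ Q))) ∨ Q) = max(0.14, 0.14) = 0.14
(P → P): 0.02 ≤ 0.02, so result = 1
(Q → (P → P)): 0.14 ≤ 1, so result = 1
((Q → (P → P)) → Q): 1 > 0.14, so result = 0.14
(((¬P ∨ (Q ∧ ((P → P) ∧ Q))) ∨ Q) → ((Q → (P → P)) → Q)): 0.14 ≤ 0.14, so result = 1
¬(((¬P ∨ (Q ∧ ((P → P) ∧ Q))) ∨ Q) → ((Q → (P → P)) → Q)): Gödel ¬ of 1 = 0 (operand ≠ 0)
(Q → P): 0.14 > 0.02, so result = 0.02
(¬(((¬P ∨ (Q ∧ ((P → P) ∧ Q))) ∨ Q) → ((Q → (P → P)) → Q)) → (Q → P)): 0 ≤ 0.02, so result = 1
((¬(((¬P ∨ (Q ∧ ((P → P) ∧ Q))) ∨ Q) → ((Q → (P → P)) → Q)) → (Q → P)) → Q): 1 > 0.14, so result = 0.14

0.14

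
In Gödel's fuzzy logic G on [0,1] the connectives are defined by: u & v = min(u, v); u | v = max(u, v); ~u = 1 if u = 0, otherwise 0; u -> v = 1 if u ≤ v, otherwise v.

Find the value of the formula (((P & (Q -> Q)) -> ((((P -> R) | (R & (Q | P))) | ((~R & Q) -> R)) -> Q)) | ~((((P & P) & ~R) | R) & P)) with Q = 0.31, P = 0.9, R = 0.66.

0.31

(Q -> Q): 0.31 ≤ 0.31, so result = 1
(P & (Q -> Q)) = min(0.9, 1) = 0.9
(P -> R): 0.9 > 0.66, so result = 0.66
(Q | P) = max(0.31, 0.9) = 0.9
(R & (Q | P)) = min(0.66, 0.9) = 0.66
((P -> R) | (R & (Q | P))) = max(0.66, 0.66) = 0.66
~R: Gödel ¬ of 0.66 = 0 (operand ≠ 0)
(~R & Q) = min(0, 0.31) = 0
((~R & Q) -> R): 0 ≤ 0.66, so result = 1
(((P -> R) | (R & (Q | P))) | ((~R & Q) -> R)) = max(0.66, 1) = 1
((((P -> R) | (R & (Q | P))) | ((~R & Q) -> R)) -> Q): 1 > 0.31, so result = 0.31
((P & (Q -> Q)) -> ((((P -> R) | (R & (Q | P))) | ((~R & Q) -> R)) -> Q)): 0.9 > 0.31, so result = 0.31
(P & P) = min(0.9, 0.9) = 0.9
~R: Gödel ¬ of 0.66 = 0 (operand ≠ 0)
((P & P) & ~R) = min(0.9, 0) = 0
(((P & P) & ~R) | R) = max(0, 0.66) = 0.66
((((P & P) & ~R) | R) & P) = min(0.66, 0.9) = 0.66
~((((P & P) & ~R) | R) & P): Gödel ¬ of 0.66 = 0 (operand ≠ 0)
(((P & (Q -> Q)) -> ((((P -> R) | (R & (Q | P))) | ((~R & Q) -> R)) -> Q)) | ~((((P & P) & ~R) | R) & P)) = max(0.31, 0) = 0.31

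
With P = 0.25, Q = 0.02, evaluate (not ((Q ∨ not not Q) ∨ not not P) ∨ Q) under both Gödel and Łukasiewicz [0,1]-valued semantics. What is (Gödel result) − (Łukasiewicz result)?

-0.73

Gödel evaluation:
  not Q: Gödel ¬ of 0.02 = 0 (operand ≠ 0)
  not not Q: Gödel ¬ of 0 = 1 (operand is 0)
  (Q ∨ not not Q) = max(0.02, 1) = 1
  not P: Gödel ¬ of 0.25 = 0 (operand ≠ 0)
  not not P: Gödel ¬ of 0 = 1 (operand is 0)
  ((Q ∨ not not Q) ∨ not not P) = max(1, 1) = 1
  not ((Q ∨ not not Q) ∨ not not P): Gödel ¬ of 1 = 0 (operand ≠ 0)
  (not ((Q ∨ not not Q) ∨ not not P) ∨ Q) = max(0, 0.02) = 0.02
  Gödel value = 0.02
Łukasiewicz evaluation:
  not Q: Łukasiewicz ¬ gives 1 − 0.02 = 0.98
  not not Q: Łukasiewicz ¬ gives 1 − 0.98 = 0.02
  (Q ∨ not not Q) = max(0.02, 0.02) = 0.02
  not P: Łukasiewicz ¬ gives 1 − 0.25 = 0.75
  not not P: Łukasiewicz ¬ gives 1 − 0.75 = 0.25
  ((Q ∨ not not Q) ∨ not not P) = max(0.02, 0.25) = 0.25
  not ((Q ∨ not not Q) ∨ not not P): Łukasiewicz ¬ gives 1 − 0.25 = 0.75
  (not ((Q ∨ not not Q) ∨ not not P) ∨ Q) = max(0.75, 0.02) = 0.75
  Łukasiewicz value = 0.75
Difference: 0.02 − 0.75 = -0.73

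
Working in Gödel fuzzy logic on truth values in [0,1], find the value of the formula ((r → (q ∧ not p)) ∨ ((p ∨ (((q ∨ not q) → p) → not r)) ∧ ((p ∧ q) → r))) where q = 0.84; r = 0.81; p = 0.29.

0.29

not p: Gödel ¬ of 0.29 = 0 (operand ≠ 0)
(q ∧ not p) = min(0.84, 0) = 0
(r → (q ∧ not p)): 0.81 > 0, so result = 0
not q: Gödel ¬ of 0.84 = 0 (operand ≠ 0)
(q ∨ not q) = max(0.84, 0) = 0.84
((q ∨ not q) → p): 0.84 > 0.29, so result = 0.29
not r: Gödel ¬ of 0.81 = 0 (operand ≠ 0)
(((q ∨ not q) → p) → not r): 0.29 > 0, so result = 0
(p ∨ (((q ∨ not q) → p) → not r)) = max(0.29, 0) = 0.29
(p ∧ q) = min(0.29, 0.84) = 0.29
((p ∧ q) → r): 0.29 ≤ 0.81, so result = 1
((p ∨ (((q ∨ not q) → p) → not r)) ∧ ((p ∧ q) → r)) = min(0.29, 1) = 0.29
((r → (q ∧ not p)) ∨ ((p ∨ (((q ∨ not q) → p) → not r)) ∧ ((p ∧ q) → r))) = max(0, 0.29) = 0.29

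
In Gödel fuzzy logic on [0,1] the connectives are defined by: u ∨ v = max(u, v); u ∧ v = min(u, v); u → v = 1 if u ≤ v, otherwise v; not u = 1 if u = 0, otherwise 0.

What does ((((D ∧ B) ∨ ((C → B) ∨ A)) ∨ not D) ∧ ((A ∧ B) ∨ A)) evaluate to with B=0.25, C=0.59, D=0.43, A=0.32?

(D ∧ B) = min(0.43, 0.25) = 0.25
(C → B): 0.59 > 0.25, so result = 0.25
((C → B) ∨ A) = max(0.25, 0.32) = 0.32
((D ∧ B) ∨ ((C → B) ∨ A)) = max(0.25, 0.32) = 0.32
not D: Gödel ¬ of 0.43 = 0 (operand ≠ 0)
(((D ∧ B) ∨ ((C → B) ∨ A)) ∨ not D) = max(0.32, 0) = 0.32
(A ∧ B) = min(0.32, 0.25) = 0.25
((A ∧ B) ∨ A) = max(0.25, 0.32) = 0.32
((((D ∧ B) ∨ ((C → B) ∨ A)) ∨ not D) ∧ ((A ∧ B) ∨ A)) = min(0.32, 0.32) = 0.32

0.32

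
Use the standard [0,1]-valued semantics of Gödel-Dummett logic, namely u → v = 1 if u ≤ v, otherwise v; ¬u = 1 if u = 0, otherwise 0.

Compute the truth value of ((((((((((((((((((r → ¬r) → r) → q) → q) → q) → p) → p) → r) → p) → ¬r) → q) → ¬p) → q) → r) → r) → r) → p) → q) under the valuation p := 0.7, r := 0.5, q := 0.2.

0.20

¬r: Gödel ¬ of 0.5 = 0 (operand ≠ 0)
(r → ¬r): 0.5 > 0, so result = 0
((r → ¬r) → r): 0 ≤ 0.5, so result = 1
(((r → ¬r) → r) → q): 1 > 0.2, so result = 0.2
((((r → ¬r) → r) → q) → q): 0.2 ≤ 0.2, so result = 1
(((((r → ¬r) → r) → q) → q) → q): 1 > 0.2, so result = 0.2
((((((r → ¬r) → r) → q) → q) → q) → p): 0.2 ≤ 0.7, so result = 1
(((((((r → ¬r) → r) → q) → q) → q) → p) → p): 1 > 0.7, so result = 0.7
((((((((r → ¬r) → r) → q) → q) → q) → p) → p) → r): 0.7 > 0.5, so result = 0.5
(((((((((r → ¬r) → r) → q) → q) → q) → p) → p) → r) → p): 0.5 ≤ 0.7, so result = 1
¬r: Gödel ¬ of 0.5 = 0 (operand ≠ 0)
((((((((((r → ¬r) → r) → q) → q) → q) → p) → p) → r) → p) → ¬r): 1 > 0, so result = 0
(((((((((((r → ¬r) → r) → q) → q) → q) → p) → p) → r) → p) → ¬r) → q): 0 ≤ 0.2, so result = 1
¬p: Gödel ¬ of 0.7 = 0 (operand ≠ 0)
((((((((((((r → ¬r) → r) → q) → q) → q) → p) → p) → r) → p) → ¬r) → q) → ¬p): 1 > 0, so result = 0
(((((((((((((r → ¬r) → r) → q) → q) → q) → p) → p) → r) → p) → ¬r) → q) → ¬p) → q): 0 ≤ 0.2, so result = 1
((((((((((((((r → ¬r) → r) → q) → q) → q) → p) → p) → r) → p) → ¬r) → q) → ¬p) → q) → r): 1 > 0.5, so result = 0.5
(((((((((((((((r → ¬r) → r) → q) → q) → q) → p) → p) → r) → p) → ¬r) → q) → ¬p) → q) → r) → r): 0.5 ≤ 0.5, so result = 1
((((((((((((((((r → ¬r) → r) → q) → q) → q) → p) → p) → r) → p) → ¬r) → q) → ¬p) → q) → r) → r) → r): 1 > 0.5, so result = 0.5
(((((((((((((((((r → ¬r) → r) → q) → q) → q) → p) → p) → r) → p) → ¬r) → q) → ¬p) → q) → r) → r) → r) → p): 0.5 ≤ 0.7, so result = 1
((((((((((((((((((r → ¬r) → r) → q) → q) → q) → p) → p) → r) → p) → ¬r) → q) → ¬p) → q) → r) → r) → r) → p) → q): 1 > 0.2, so result = 0.2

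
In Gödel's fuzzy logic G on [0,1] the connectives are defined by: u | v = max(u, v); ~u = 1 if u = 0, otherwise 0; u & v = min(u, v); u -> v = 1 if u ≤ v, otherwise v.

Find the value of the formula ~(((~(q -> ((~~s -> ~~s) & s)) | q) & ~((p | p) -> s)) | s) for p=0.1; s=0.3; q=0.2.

~s: Gödel ¬ of 0.3 = 0 (operand ≠ 0)
~~s: Gödel ¬ of 0 = 1 (operand is 0)
~s: Gödel ¬ of 0.3 = 0 (operand ≠ 0)
~~s: Gödel ¬ of 0 = 1 (operand is 0)
(~~s -> ~~s): 1 ≤ 1, so result = 1
((~~s -> ~~s) & s) = min(1, 0.3) = 0.3
(q -> ((~~s -> ~~s) & s)): 0.2 ≤ 0.3, so result = 1
~(q -> ((~~s -> ~~s) & s)): Gödel ¬ of 1 = 0 (operand ≠ 0)
(~(q -> ((~~s -> ~~s) & s)) | q) = max(0, 0.2) = 0.2
(p | p) = max(0.1, 0.1) = 0.1
((p | p) -> s): 0.1 ≤ 0.3, so result = 1
~((p | p) -> s): Gödel ¬ of 1 = 0 (operand ≠ 0)
((~(q -> ((~~s -> ~~s) & s)) | q) & ~((p | p) -> s)) = min(0.2, 0) = 0
(((~(q -> ((~~s -> ~~s) & s)) | q) & ~((p | p) -> s)) | s) = max(0, 0.3) = 0.3
~(((~(q -> ((~~s -> ~~s) & s)) | q) & ~((p | p) -> s)) | s): Gödel ¬ of 0.3 = 0 (operand ≠ 0)

0.00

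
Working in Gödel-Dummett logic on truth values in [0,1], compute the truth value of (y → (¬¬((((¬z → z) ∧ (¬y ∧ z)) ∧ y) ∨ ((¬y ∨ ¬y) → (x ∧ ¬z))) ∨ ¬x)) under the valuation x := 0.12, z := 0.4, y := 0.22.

¬z: Gödel ¬ of 0.4 = 0 (operand ≠ 0)
(¬z → z): 0 ≤ 0.4, so result = 1
¬y: Gödel ¬ of 0.22 = 0 (operand ≠ 0)
(¬y ∧ z) = min(0, 0.4) = 0
((¬z → z) ∧ (¬y ∧ z)) = min(1, 0) = 0
(((¬z → z) ∧ (¬y ∧ z)) ∧ y) = min(0, 0.22) = 0
¬y: Gödel ¬ of 0.22 = 0 (operand ≠ 0)
¬y: Gödel ¬ of 0.22 = 0 (operand ≠ 0)
(¬y ∨ ¬y) = max(0, 0) = 0
¬z: Gödel ¬ of 0.4 = 0 (operand ≠ 0)
(x ∧ ¬z) = min(0.12, 0) = 0
((¬y ∨ ¬y) → (x ∧ ¬z)): 0 ≤ 0, so result = 1
((((¬z → z) ∧ (¬y ∧ z)) ∧ y) ∨ ((¬y ∨ ¬y) → (x ∧ ¬z))) = max(0, 1) = 1
¬((((¬z → z) ∧ (¬y ∧ z)) ∧ y) ∨ ((¬y ∨ ¬y) → (x ∧ ¬z))): Gödel ¬ of 1 = 0 (operand ≠ 0)
¬¬((((¬z → z) ∧ (¬y ∧ z)) ∧ y) ∨ ((¬y ∨ ¬y) → (x ∧ ¬z))): Gödel ¬ of 0 = 1 (operand is 0)
¬x: Gödel ¬ of 0.12 = 0 (operand ≠ 0)
(¬¬((((¬z → z) ∧ (¬y ∧ z)) ∧ y) ∨ ((¬y ∨ ¬y) → (x ∧ ¬z))) ∨ ¬x) = max(1, 0) = 1
(y → (¬¬((((¬z → z) ∧ (¬y ∧ z)) ∧ y) ∨ ((¬y ∨ ¬y) → (x ∧ ¬z))) ∨ ¬x)): 0.22 ≤ 1, so result = 1

1.00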